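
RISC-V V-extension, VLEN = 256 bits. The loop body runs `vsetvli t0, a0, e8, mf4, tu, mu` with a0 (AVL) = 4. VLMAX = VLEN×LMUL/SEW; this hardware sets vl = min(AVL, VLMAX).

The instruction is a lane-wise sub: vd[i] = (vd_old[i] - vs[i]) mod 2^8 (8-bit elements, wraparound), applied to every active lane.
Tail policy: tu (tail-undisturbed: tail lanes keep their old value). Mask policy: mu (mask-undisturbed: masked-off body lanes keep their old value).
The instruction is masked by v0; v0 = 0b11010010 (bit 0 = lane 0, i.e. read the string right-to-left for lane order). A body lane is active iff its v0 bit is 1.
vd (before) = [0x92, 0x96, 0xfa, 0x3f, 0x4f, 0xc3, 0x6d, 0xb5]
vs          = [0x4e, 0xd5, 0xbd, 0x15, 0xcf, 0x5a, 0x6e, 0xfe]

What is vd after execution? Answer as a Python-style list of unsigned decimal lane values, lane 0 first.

VLMAX = (256 × 1/4) / 8 = 8 lanes
AVL=4 ≤ VLMAX=8, so vl = 4
[0] mask-off/keep = 0x92
[1] sub(0x96,0xd5) = 0xc1
[2] mask-off/keep = 0xfa
[3] mask-off/keep = 0x3f
[4] tail/keep = 0x4f
[5] tail/keep = 0xc3
[6] tail/keep = 0x6d
[7] tail/keep = 0xb5

vd = [146, 193, 250, 63, 79, 195, 109, 181]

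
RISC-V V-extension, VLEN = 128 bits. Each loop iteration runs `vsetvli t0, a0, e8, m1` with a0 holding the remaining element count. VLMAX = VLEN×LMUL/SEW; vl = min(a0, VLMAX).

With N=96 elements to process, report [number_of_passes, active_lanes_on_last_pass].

lanes per group: 128·1/8 = 16
96 elements at 16/iter → 6 passes, remainder 16 on the last

[iterations, last_vl] = [6, 16]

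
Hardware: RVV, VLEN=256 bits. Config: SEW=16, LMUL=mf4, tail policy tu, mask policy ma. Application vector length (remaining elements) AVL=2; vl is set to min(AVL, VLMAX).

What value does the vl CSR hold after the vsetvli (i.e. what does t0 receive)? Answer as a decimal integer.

vl = 2

VLMAX = VLEN×LMUL/SEW = 256×1/4/16 = 4
AVL=2 ≤ VLMAX=4, so vl = 2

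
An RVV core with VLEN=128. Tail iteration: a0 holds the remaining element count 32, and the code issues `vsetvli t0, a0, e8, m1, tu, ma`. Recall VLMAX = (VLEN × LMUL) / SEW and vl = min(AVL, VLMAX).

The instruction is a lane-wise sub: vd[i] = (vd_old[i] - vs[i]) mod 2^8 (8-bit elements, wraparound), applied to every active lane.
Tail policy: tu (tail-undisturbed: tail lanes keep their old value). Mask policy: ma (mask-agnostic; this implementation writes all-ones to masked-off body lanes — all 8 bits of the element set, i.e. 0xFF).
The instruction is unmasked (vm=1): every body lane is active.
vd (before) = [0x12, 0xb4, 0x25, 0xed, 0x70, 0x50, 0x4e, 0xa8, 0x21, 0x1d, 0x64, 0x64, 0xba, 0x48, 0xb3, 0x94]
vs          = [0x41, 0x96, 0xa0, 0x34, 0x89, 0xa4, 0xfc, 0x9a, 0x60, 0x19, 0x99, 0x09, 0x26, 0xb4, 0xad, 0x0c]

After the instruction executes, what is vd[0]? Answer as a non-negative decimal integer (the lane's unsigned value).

lanes per group: 128·1/8 = 16
vl ← min(32, 16) = 16
  i=0: sub(0x12,0x41) → 209
  i=1: sub(0xb4,0x96) → 30
  i=2: sub(0x25,0xa0) → 133
  i=3: sub(0xed,0x34) → 185
  i=4: sub(0x70,0x89) → 231
  i=5: sub(0x50,0xa4) → 172
  i=6: sub(0x4e,0xfc) → 82
  i=7: sub(0xa8,0x9a) → 14
  i=8: sub(0x21,0x60) → 193
  i=9: sub(0x1d,0x19) → 4
  i=10: sub(0x64,0x99) → 203
  i=11: sub(0x64,0x09) → 91
  i=12: sub(0xba,0x26) → 148
  i=13: sub(0x48,0xb4) → 148
  i=14: sub(0xb3,0xad) → 6
  i=15: sub(0x94,0x0c) → 136

vd[0] = 209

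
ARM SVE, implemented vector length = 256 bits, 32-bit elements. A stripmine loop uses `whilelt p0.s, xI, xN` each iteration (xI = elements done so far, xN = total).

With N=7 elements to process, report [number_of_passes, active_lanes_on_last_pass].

[iterations, last_vl] = [1, 7]

register lanes = 256/32 = 8
iterations = ceil(7/8) = 1; final-pass vl = 7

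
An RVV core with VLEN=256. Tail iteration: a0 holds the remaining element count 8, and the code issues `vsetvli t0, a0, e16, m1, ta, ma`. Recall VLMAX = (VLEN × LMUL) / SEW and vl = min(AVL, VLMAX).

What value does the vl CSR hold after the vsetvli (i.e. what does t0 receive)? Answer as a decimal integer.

VLMAX = (256 × 1) / 16 = 16 lanes
vl = min(AVL, VLMAX) = min(8, 16) = 8

vl = 8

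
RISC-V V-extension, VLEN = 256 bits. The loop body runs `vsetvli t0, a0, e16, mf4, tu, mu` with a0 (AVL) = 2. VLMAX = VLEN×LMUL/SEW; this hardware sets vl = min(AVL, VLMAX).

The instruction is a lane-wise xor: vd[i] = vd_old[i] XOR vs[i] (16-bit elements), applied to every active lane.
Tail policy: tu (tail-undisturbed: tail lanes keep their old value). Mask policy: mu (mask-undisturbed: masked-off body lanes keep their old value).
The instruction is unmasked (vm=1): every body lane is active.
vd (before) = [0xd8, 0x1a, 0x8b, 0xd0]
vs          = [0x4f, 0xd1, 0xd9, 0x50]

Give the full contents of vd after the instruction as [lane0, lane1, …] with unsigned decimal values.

vd = [151, 203, 139, 208]

lanes per group: 256·1/4/16 = 4
AVL=2 ≤ VLMAX=4, so vl = 2
  i=0: xor(0xd8,0x4f) → 151
  i=1: xor(0x1a,0xd1) → 203
  i=2: tail/keep → 139
  i=3: tail/keep → 208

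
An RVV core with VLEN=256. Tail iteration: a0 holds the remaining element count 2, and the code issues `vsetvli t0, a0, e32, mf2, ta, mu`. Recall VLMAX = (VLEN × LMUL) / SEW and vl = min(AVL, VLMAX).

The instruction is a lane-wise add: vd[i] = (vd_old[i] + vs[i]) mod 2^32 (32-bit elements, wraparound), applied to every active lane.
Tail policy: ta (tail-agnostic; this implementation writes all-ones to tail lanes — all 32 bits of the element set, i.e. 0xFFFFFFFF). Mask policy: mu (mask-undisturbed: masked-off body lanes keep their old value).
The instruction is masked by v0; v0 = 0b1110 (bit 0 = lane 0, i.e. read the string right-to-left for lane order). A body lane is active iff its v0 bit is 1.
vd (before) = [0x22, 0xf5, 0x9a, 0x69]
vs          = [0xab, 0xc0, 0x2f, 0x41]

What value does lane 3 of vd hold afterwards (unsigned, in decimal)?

VLMAX = VLEN×LMUL/SEW = 256×1/2/32 = 4
AVL=2 ≤ VLMAX=4, so vl = 2
vd[0] mask-off/keep -> 0x22
vd[1] add(0xf5,0xc0) -> 0x1b5
vd[2] tail/ones -> 0xffffffff
vd[3] tail/ones -> 0xffffffff

vd[3] = 4294967295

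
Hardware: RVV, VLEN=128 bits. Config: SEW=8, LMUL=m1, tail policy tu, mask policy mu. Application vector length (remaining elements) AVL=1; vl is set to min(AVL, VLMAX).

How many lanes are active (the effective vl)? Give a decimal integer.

vl = 1

VLMAX = VLEN×LMUL/SEW = 128×1/8 = 16
vl = min(AVL, VLMAX) = min(1, 16) = 1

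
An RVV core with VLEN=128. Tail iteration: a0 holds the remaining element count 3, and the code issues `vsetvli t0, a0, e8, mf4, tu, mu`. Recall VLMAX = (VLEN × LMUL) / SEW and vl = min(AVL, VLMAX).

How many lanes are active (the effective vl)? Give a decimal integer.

vl = 3

lanes per group: 128·1/4/8 = 4
AVL=3 ≤ VLMAX=4, so vl = 3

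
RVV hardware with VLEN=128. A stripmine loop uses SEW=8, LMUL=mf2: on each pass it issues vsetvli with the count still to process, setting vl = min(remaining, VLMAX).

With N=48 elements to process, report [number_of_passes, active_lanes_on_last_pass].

VLMAX = (128 × 1/2) / 8 = 8 lanes
N=48: ⌈48/8⌉ = 6 iters; last vl = 48 − 5×8 = 8

[iterations, last_vl] = [6, 8]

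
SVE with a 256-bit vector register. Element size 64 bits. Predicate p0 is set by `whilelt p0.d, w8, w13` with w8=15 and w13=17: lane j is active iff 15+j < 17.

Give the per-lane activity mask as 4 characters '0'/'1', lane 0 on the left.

predicate = 1100

lane count: 256 div 64 = 4
whilelt: lane j active iff 15+j < 17 → j < 2 → 2 active
bits (lane 0 leftmost): 1100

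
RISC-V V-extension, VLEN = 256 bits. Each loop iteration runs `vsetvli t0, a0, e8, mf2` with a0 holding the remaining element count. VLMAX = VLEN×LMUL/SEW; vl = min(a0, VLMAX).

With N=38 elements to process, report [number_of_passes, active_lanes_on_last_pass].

[iterations, last_vl] = [3, 6]

VLMAX = (256 × 1/2) / 8 = 16 lanes
38 elements at 16/iter → 3 passes, remainder 6 on the last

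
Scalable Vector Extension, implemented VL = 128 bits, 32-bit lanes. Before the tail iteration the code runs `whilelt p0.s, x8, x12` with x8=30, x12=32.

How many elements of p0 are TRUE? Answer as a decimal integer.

register lanes = 128/32 = 4
whilelt: lane j active iff 30+j < 32 → j < 2 → 2 active

vl = 2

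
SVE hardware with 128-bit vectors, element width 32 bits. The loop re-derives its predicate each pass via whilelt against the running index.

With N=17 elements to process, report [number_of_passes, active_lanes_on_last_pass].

[iterations, last_vl] = [5, 1]

lane count: 128 div 32 = 4
N=17: ⌈17/4⌉ = 5 iters; last vl = 17 − 4×4 = 1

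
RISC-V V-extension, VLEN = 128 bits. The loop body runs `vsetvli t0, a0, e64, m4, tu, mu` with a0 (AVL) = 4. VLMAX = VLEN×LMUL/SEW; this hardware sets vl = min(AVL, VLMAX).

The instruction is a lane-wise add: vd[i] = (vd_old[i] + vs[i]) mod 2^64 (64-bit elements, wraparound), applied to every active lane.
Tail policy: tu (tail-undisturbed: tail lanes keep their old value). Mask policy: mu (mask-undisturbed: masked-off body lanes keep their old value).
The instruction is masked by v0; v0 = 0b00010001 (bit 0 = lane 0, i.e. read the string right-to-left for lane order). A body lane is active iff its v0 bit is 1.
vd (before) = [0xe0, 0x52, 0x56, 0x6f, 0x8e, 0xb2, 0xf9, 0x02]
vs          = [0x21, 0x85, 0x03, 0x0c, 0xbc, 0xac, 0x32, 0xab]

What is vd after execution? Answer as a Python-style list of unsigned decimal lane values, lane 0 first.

vd = [257, 82, 86, 111, 142, 178, 249, 2]

VLMAX = VLEN×LMUL/SEW = 128×4/64 = 8
AVL=4 ≤ VLMAX=8, so vl = 4
  i=0: add(0xe0,0x21) → 257
  i=1: mask-off/keep → 82
  i=2: mask-off/keep → 86
  i=3: mask-off/keep → 111
  i=4: tail/keep → 142
  i=5: tail/keep → 178
  i=6: tail/keep → 249
  i=7: tail/keep → 2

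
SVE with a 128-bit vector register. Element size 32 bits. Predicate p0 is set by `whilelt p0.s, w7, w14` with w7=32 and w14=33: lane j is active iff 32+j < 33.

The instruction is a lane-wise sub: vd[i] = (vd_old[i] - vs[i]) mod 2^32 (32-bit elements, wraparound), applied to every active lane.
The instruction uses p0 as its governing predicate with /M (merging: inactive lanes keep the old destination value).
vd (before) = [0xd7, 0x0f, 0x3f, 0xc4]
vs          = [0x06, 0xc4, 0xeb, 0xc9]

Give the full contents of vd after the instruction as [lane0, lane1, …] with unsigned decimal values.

register lanes = 128/32 = 4
p0[j] = (32+j < 33); true for j=0..0 → 1 lanes set
  i=0: sub(0xd7,0x06) → 209
  i=1: tail/keep → 15
  i=2: tail/keep → 63
  i=3: tail/keep → 196

vd = [209, 15, 63, 196]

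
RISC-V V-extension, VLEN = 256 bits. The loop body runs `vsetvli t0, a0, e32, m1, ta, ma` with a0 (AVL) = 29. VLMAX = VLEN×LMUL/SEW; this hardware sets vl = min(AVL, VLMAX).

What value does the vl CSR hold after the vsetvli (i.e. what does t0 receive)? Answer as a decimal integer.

vl = 8

VLMAX = VLEN×LMUL/SEW = 256×1/32 = 8
vl = min(AVL, VLMAX) = min(29, 8) = 8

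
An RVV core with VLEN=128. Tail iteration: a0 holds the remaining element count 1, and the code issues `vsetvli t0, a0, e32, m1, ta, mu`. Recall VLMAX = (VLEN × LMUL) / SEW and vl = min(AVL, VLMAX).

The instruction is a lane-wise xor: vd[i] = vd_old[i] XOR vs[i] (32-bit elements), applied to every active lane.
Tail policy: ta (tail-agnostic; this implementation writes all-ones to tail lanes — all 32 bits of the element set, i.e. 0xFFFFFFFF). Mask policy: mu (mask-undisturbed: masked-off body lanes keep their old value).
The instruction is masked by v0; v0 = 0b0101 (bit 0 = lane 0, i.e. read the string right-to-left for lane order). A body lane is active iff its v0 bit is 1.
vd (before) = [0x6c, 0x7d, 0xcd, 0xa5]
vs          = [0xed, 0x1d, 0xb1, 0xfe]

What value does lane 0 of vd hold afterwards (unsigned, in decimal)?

vd[0] = 129

VLMAX = VLEN×LMUL/SEW = 128×1/32 = 4
vl = min(AVL, VLMAX) = min(1, 4) = 1
[0] xor(0x6c,0xed) = 0x81
[1] tail/ones = 0xffffffff
[2] tail/ones = 0xffffffff
[3] tail/ones = 0xffffffff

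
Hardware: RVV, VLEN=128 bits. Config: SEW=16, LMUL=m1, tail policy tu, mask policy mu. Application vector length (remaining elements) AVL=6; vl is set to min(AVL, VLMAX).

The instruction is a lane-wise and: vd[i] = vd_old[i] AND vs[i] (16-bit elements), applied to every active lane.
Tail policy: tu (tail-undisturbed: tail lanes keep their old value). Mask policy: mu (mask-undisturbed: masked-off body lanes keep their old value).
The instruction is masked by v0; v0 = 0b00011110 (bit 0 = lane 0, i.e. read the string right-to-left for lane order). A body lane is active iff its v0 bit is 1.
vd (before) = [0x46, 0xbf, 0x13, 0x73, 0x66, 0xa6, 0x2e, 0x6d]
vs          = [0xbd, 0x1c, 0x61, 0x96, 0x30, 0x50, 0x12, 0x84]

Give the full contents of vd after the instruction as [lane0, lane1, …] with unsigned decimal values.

VLMAX = VLEN×LMUL/SEW = 128×1/16 = 8
vl ← min(6, 8) = 6
vd[0] mask-off/keep -> 0x46
vd[1] and(0xbf,0x1c) -> 0x1c
vd[2] and(0x13,0x61) -> 0x01
vd[3] and(0x73,0x96) -> 0x12
vd[4] and(0x66,0x30) -> 0x20
vd[5] mask-off/keep -> 0xa6
vd[6] tail/keep -> 0x2e
vd[7] tail/keep -> 0x6d

vd = [70, 28, 1, 18, 32, 166, 46, 109]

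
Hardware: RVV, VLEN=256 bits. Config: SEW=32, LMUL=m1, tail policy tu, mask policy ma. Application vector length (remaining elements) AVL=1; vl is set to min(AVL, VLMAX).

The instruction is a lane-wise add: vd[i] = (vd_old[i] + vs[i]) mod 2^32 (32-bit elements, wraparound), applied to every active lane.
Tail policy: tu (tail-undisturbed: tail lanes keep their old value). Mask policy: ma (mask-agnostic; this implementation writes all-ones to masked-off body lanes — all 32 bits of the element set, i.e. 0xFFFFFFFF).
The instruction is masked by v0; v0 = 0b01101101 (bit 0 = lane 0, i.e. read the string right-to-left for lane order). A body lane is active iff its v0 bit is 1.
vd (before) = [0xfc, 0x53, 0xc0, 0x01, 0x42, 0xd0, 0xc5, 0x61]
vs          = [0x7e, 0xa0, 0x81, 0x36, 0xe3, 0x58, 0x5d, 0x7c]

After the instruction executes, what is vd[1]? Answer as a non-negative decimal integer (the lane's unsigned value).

VLMAX = VLEN×LMUL/SEW = 256×1/32 = 8
vl = min(AVL, VLMAX) = min(1, 8) = 1
[0] add(0xfc,0x7e) = 0x17a
[1] tail/keep = 0x53
[2] tail/keep = 0xc0
[3] tail/keep = 0x01
[4] tail/keep = 0x42
[5] tail/keep = 0xd0
[6] tail/keep = 0xc5
[7] tail/keep = 0x61

vd[1] = 83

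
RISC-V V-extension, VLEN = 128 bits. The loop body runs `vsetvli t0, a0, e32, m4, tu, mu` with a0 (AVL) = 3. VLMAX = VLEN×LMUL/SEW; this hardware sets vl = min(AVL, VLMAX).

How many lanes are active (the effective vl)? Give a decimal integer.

vl = 3

VLMAX = (128 × 4) / 32 = 16 lanes
vl ← min(3, 16) = 3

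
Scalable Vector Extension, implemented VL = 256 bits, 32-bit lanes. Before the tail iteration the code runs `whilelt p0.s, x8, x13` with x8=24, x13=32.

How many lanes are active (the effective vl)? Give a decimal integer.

vl = 8

256-bit reg / 32-bit elem → 8 lanes
whilelt: lane j active iff 24+j < 32 → j < 8 → 8 active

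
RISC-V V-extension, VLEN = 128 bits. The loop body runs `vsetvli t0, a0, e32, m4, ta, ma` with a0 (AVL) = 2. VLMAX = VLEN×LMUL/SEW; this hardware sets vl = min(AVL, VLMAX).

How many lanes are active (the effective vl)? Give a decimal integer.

vl = 2

VLMAX = (128 × 4) / 32 = 16 lanes
vl ← min(2, 16) = 2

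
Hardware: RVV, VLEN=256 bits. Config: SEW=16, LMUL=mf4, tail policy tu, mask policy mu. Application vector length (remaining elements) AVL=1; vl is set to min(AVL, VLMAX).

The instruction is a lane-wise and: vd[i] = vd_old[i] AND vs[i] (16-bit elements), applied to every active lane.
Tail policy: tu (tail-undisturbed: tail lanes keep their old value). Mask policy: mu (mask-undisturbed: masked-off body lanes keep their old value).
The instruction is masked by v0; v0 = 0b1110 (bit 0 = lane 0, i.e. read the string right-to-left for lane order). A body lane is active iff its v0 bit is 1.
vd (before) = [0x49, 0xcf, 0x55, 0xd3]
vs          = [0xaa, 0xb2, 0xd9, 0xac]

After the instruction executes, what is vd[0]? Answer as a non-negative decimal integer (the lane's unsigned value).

VLMAX = (256 × 1/4) / 16 = 4 lanes
vl = min(AVL, VLMAX) = min(1, 4) = 1
[0] mask-off/keep = 0x49
[1] tail/keep = 0xcf
[2] tail/keep = 0x55
[3] tail/keep = 0xd3

vd[0] = 73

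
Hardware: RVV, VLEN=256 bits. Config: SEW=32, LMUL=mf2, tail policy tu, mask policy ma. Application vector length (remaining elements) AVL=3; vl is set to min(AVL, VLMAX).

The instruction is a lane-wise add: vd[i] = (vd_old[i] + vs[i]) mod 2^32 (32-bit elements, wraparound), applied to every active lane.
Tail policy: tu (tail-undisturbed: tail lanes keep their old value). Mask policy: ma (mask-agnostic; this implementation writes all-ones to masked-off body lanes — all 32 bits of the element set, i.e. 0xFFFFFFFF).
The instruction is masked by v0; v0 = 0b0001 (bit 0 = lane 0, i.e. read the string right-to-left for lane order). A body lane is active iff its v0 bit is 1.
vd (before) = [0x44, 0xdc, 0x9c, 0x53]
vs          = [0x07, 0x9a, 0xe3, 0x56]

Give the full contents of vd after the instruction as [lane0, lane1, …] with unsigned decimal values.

VLMAX = (256 × 1/2) / 32 = 4 lanes
AVL=3 ≤ VLMAX=4, so vl = 3
lane  0: add(0x44,0x07) ⇒ 0x4b
lane  1: mask-off/ones ⇒ 0xffffffff
lane  2: mask-off/ones ⇒ 0xffffffff
lane  3: tail/keep ⇒ 0x53

vd = [75, 4294967295, 4294967295, 83]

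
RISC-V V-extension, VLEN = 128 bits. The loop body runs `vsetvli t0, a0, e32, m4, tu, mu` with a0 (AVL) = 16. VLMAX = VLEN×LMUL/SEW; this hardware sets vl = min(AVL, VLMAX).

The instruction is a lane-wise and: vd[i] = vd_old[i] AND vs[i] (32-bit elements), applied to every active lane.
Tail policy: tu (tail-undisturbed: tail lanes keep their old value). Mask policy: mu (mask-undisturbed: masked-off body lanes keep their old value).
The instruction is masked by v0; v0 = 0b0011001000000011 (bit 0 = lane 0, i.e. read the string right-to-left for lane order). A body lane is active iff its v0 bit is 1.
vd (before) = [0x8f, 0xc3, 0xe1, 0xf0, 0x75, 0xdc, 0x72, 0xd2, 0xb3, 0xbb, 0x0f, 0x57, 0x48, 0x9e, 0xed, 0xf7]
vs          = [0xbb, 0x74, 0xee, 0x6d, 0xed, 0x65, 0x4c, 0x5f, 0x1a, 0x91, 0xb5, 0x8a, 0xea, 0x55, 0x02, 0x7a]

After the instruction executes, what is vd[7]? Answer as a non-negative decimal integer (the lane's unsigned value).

vd[7] = 210

lanes per group: 128·4/32 = 16
AVL=16 ≤ VLMAX=16, so vl = 16
vd[0] and(0x8f,0xbb) -> 0x8b
vd[1] and(0xc3,0x74) -> 0x40
vd[2] mask-off/keep -> 0xe1
vd[3] mask-off/keep -> 0xf0
vd[4] mask-off/keep -> 0x75
vd[5] mask-off/keep -> 0xdc
vd[6] mask-off/keep -> 0x72
vd[7] mask-off/keep -> 0xd2
vd[8] mask-off/keep -> 0xb3
vd[9] and(0xbb,0x91) -> 0x91
vd[10] mask-off/keep -> 0x0f
vd[11] mask-off/keep -> 0x57
vd[12] and(0x48,0xea) -> 0x48
vd[13] and(0x9e,0x55) -> 0x14
vd[14] mask-off/keep -> 0xed
vd[15] mask-off/keep -> 0xf7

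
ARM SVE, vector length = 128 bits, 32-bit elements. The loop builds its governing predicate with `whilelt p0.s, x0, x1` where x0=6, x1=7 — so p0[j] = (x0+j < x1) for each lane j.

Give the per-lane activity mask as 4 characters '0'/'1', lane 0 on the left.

register lanes = 128/32 = 4
active while 6+j < 7, i.e. j ∈ [0,1) capped at 4 ⇒ 1
bits (lane 0 leftmost): 1000

predicate = 1000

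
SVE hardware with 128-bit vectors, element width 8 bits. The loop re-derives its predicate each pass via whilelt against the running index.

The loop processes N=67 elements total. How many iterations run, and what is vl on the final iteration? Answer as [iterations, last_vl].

[iterations, last_vl] = [5, 3]

lane count: 128 div 8 = 16
67 elements at 16/iter → 5 passes, remainder 3 on the last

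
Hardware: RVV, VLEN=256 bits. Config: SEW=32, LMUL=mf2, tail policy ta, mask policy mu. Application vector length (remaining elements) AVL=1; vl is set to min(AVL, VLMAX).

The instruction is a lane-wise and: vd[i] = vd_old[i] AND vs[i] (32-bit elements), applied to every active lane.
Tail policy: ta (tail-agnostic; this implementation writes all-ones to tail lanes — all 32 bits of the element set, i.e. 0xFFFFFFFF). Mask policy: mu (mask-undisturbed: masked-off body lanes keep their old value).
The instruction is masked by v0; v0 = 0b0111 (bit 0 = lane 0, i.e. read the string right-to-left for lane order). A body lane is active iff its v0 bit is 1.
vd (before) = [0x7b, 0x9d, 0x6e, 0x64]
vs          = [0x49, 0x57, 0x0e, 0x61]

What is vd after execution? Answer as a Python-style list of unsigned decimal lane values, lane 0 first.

vd = [73, 4294967295, 4294967295, 4294967295]

VLMAX = VLEN×LMUL/SEW = 256×1/2/32 = 4
vl ← min(1, 4) = 1
lane  0: and(0x7b,0x49) ⇒ 0x49
lane  1: tail/ones ⇒ 0xffffffff
lane  2: tail/ones ⇒ 0xffffffff
lane  3: tail/ones ⇒ 0xffffffff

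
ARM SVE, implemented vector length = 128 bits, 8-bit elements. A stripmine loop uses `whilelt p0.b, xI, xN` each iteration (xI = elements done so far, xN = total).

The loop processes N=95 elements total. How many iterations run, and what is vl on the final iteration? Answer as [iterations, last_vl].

[iterations, last_vl] = [6, 15]

128-bit reg / 8-bit elem → 16 lanes
N=95: ⌈95/16⌉ = 6 iters; last vl = 95 − 5×16 = 15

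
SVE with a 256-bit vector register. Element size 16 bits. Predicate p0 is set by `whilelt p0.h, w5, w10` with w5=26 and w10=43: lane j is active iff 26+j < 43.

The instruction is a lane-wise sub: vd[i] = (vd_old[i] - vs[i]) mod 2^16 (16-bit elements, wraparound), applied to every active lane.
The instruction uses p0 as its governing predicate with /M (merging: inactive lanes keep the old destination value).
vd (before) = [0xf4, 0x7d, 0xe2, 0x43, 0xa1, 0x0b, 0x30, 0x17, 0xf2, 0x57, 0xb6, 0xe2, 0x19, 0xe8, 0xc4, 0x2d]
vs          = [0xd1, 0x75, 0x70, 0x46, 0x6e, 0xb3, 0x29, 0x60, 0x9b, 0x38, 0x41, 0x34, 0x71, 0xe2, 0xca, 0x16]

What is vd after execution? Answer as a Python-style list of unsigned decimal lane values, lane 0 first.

vd = [35, 8, 114, 65533, 51, 65368, 7, 65463, 87, 31, 117, 174, 65448, 6, 65530, 23]

register lanes = 256/16 = 16
whilelt: lane j active iff 26+j < 43 → j < 17 → 16 active
  i=0: sub(0xf4,0xd1) → 35
  i=1: sub(0x7d,0x75) → 8
  i=2: sub(0xe2,0x70) → 114
  i=3: sub(0x43,0x46) → 65533
  i=4: sub(0xa1,0x6e) → 51
  i=5: sub(0x0b,0xb3) → 65368
  i=6: sub(0x30,0x29) → 7
  i=7: sub(0x17,0x60) → 65463
  i=8: sub(0xf2,0x9b) → 87
  i=9: sub(0x57,0x38) → 31
  i=10: sub(0xb6,0x41) → 117
  i=11: sub(0xe2,0x34) → 174
  i=12: sub(0x19,0x71) → 65448
  i=13: sub(0xe8,0xe2) → 6
  i=14: sub(0xc4,0xca) → 65530
  i=15: sub(0x2d,0x16) → 23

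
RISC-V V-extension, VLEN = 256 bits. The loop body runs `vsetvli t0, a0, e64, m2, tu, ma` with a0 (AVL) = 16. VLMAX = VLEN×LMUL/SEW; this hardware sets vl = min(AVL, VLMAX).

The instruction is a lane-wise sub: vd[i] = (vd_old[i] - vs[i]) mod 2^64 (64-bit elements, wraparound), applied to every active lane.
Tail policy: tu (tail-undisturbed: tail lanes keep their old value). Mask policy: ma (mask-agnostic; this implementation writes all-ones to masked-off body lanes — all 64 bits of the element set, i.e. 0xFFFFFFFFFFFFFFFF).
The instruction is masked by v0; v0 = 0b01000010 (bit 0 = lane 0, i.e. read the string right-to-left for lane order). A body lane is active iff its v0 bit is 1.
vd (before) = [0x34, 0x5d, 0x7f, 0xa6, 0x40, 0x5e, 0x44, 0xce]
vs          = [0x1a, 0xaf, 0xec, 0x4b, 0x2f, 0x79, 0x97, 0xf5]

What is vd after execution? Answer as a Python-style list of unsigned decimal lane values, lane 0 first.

vd = [18446744073709551615, 18446744073709551534, 18446744073709551615, 18446744073709551615, 18446744073709551615, 18446744073709551615, 18446744073709551533, 18446744073709551615]

VLMAX = (256 × 2) / 64 = 8 lanes
AVL=16 > VLMAX=8, so vl = 8
[0] mask-off/ones = 0xffffffffffffffff
[1] sub(0x5d,0xaf) = 0xffffffffffffffae
[2] mask-off/ones = 0xffffffffffffffff
[3] mask-off/ones = 0xffffffffffffffff
[4] mask-off/ones = 0xffffffffffffffff
[5] mask-off/ones = 0xffffffffffffffff
[6] sub(0x44,0x97) = 0xffffffffffffffad
[7] mask-off/ones = 0xffffffffffffffff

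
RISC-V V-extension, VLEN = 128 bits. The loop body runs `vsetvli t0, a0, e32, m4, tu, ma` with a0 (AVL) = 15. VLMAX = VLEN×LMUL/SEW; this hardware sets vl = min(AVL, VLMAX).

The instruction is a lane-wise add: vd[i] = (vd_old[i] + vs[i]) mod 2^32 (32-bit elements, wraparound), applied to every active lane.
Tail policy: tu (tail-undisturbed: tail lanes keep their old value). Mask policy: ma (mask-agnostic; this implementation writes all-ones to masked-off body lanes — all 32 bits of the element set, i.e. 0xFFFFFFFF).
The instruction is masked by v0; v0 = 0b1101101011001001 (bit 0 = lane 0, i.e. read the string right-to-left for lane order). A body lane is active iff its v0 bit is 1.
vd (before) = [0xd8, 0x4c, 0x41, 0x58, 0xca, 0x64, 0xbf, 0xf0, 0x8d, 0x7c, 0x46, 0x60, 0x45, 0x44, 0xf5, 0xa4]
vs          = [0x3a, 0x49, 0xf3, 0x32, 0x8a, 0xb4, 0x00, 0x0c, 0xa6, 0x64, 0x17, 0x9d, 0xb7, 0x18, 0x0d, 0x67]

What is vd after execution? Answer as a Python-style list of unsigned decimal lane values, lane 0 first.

vd = [274, 4294967295, 4294967295, 138, 4294967295, 4294967295, 191, 252, 4294967295, 224, 4294967295, 253, 252, 4294967295, 258, 164]

VLMAX = (128 × 4) / 32 = 16 lanes
vl ← min(15, 16) = 15
vd[0] add(0xd8,0x3a) -> 0x112
vd[1] mask-off/ones -> 0xffffffff
vd[2] mask-off/ones -> 0xffffffff
vd[3] add(0x58,0x32) -> 0x8a
vd[4] mask-off/ones -> 0xffffffff
vd[5] mask-off/ones -> 0xffffffff
vd[6] add(0xbf,0x00) -> 0xbf
vd[7] add(0xf0,0x0c) -> 0xfc
vd[8] mask-off/ones -> 0xffffffff
vd[9] add(0x7c,0x64) -> 0xe0
vd[10] mask-off/ones -> 0xffffffff
vd[11] add(0x60,0x9d) -> 0xfd
vd[12] add(0x45,0xb7) -> 0xfc
vd[13] mask-off/ones -> 0xffffffff
vd[14] add(0xf5,0x0d) -> 0x102
vd[15] tail/keep -> 0xa4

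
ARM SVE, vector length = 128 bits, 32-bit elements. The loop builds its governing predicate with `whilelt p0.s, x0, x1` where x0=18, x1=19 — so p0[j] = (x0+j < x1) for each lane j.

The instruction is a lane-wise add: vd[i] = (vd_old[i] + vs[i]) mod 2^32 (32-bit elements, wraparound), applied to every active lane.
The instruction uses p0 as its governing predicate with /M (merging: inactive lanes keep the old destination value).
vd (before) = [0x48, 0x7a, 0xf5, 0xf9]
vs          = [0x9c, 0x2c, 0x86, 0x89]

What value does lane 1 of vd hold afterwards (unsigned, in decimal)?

register lanes = 128/32 = 4
whilelt: lane j active iff 18+j < 19 → j < 1 → 1 active
vd[0] add(0x48,0x9c) -> 0xe4
vd[1] tail/keep -> 0x7a
vd[2] tail/keep -> 0xf5
vd[3] tail/keep -> 0xf9

vd[1] = 122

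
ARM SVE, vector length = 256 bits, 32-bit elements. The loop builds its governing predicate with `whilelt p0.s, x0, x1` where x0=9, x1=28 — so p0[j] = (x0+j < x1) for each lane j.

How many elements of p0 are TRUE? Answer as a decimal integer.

256-bit reg / 32-bit elem → 8 lanes
active while 9+j < 28, i.e. j ∈ [0,19) capped at 8 ⇒ 8

vl = 8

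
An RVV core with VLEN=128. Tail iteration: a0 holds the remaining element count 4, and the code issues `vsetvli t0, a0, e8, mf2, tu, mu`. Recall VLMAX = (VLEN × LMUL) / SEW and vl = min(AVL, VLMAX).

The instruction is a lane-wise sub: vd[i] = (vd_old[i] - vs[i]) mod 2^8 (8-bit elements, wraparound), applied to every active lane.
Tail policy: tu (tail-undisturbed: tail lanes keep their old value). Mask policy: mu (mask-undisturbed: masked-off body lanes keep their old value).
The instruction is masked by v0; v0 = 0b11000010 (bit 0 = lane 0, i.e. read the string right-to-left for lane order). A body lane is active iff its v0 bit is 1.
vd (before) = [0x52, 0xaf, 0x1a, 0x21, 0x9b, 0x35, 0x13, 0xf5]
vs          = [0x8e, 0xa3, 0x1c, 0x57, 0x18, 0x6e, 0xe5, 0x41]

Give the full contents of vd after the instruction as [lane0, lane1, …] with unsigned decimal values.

vd = [82, 12, 26, 33, 155, 53, 19, 245]

VLMAX = VLEN×LMUL/SEW = 128×1/2/8 = 8
vl = min(AVL, VLMAX) = min(4, 8) = 4
[0] mask-off/keep = 0x52
[1] sub(0xaf,0xa3) = 0x0c
[2] mask-off/keep = 0x1a
[3] mask-off/keep = 0x21
[4] tail/keep = 0x9b
[5] tail/keep = 0x35
[6] tail/keep = 0x13
[7] tail/keep = 0xf5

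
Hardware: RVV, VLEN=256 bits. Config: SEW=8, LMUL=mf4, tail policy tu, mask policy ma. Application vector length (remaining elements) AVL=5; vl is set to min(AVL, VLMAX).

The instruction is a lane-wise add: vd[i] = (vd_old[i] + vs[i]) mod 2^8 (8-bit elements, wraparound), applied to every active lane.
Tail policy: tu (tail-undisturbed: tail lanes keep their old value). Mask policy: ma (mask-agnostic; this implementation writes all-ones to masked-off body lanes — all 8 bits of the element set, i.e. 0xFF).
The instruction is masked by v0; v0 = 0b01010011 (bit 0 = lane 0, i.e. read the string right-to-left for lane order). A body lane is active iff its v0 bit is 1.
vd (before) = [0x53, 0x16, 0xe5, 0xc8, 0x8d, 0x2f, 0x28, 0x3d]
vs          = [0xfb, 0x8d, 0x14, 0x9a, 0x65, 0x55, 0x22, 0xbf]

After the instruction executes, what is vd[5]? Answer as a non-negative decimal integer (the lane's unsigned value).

VLMAX = (256 × 1/4) / 8 = 8 lanes
vl ← min(5, 8) = 5
lane  0: add(0x53,0xfb) ⇒ 0x4e
lane  1: add(0x16,0x8d) ⇒ 0xa3
lane  2: mask-off/ones ⇒ 0xff
lane  3: mask-off/ones ⇒ 0xff
lane  4: add(0x8d,0x65) ⇒ 0xf2
lane  5: tail/keep ⇒ 0x2f
lane  6: tail/keep ⇒ 0x28
lane  7: tail/keep ⇒ 0x3d

vd[5] = 47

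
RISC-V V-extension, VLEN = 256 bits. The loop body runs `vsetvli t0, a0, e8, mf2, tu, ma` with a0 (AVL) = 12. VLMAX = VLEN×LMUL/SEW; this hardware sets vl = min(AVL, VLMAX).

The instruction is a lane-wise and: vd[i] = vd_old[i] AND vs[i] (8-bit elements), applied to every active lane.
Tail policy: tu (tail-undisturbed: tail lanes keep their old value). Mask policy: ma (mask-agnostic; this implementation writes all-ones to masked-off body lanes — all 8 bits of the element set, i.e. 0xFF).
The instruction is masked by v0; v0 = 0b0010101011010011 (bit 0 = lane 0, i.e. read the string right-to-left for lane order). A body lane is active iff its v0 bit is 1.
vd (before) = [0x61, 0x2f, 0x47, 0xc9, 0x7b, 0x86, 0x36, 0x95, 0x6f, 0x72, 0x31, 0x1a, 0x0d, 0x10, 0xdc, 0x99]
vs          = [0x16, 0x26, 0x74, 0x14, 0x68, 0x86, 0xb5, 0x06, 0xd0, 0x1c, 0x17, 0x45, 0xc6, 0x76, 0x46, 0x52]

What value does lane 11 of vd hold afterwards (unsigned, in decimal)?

VLMAX = VLEN×LMUL/SEW = 256×1/2/8 = 16
vl ← min(12, 16) = 12
  i=0: and(0x61,0x16) → 0
  i=1: and(0x2f,0x26) → 38
  i=2: mask-off/ones → 255
  i=3: mask-off/ones → 255
  i=4: and(0x7b,0x68) → 104
  i=5: mask-off/ones → 255
  i=6: and(0x36,0xb5) → 52
  i=7: and(0x95,0x06) → 4
  i=8: mask-off/ones → 255
  i=9: and(0x72,0x1c) → 16
  i=10: mask-off/ones → 255
  i=11: and(0x1a,0x45) → 0
  i=12: tail/keep → 13
  i=13: tail/keep → 16
  i=14: tail/keep → 220
  i=15: tail/keep → 153

vd[11] = 0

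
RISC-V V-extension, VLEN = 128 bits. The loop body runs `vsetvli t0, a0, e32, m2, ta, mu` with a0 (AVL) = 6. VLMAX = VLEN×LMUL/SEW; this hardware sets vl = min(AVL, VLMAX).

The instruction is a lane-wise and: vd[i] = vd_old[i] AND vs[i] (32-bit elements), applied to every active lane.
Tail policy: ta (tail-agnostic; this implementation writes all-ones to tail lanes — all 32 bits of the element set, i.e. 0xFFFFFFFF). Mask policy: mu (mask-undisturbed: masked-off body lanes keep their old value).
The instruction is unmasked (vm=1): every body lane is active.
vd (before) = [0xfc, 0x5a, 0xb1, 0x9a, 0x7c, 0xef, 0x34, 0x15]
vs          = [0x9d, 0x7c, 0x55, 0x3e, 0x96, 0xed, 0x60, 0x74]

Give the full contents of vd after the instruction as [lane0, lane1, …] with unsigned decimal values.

lanes per group: 128·2/32 = 8
vl ← min(6, 8) = 6
vd[0] and(0xfc,0x9d) -> 0x9c
vd[1] and(0x5a,0x7c) -> 0x58
vd[2] and(0xb1,0x55) -> 0x11
vd[3] and(0x9a,0x3e) -> 0x1a
vd[4] and(0x7c,0x96) -> 0x14
vd[5] and(0xef,0xed) -> 0xed
vd[6] tail/ones -> 0xffffffff
vd[7] tail/ones -> 0xffffffff

vd = [156, 88, 17, 26, 20, 237, 4294967295, 4294967295]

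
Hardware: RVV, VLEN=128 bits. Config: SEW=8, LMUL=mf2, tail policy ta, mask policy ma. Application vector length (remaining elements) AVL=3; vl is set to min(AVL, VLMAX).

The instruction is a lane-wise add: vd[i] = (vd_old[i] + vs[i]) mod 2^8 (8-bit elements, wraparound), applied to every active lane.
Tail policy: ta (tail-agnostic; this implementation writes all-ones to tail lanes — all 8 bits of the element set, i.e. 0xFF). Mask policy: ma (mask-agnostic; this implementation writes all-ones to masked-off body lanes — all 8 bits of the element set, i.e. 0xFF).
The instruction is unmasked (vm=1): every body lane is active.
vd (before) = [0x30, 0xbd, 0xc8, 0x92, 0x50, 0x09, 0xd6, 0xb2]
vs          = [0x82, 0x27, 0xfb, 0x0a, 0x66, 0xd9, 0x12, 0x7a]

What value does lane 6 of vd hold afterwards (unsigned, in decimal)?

lanes per group: 128·1/2/8 = 8
AVL=3 ≤ VLMAX=8, so vl = 3
[0] add(0x30,0x82) = 0xb2
[1] add(0xbd,0x27) = 0xe4
[2] add(0xc8,0xfb) = 0xc3
[3] tail/ones = 0xff
[4] tail/ones = 0xff
[5] tail/ones = 0xff
[6] tail/ones = 0xff
[7] tail/ones = 0xff

vd[6] = 255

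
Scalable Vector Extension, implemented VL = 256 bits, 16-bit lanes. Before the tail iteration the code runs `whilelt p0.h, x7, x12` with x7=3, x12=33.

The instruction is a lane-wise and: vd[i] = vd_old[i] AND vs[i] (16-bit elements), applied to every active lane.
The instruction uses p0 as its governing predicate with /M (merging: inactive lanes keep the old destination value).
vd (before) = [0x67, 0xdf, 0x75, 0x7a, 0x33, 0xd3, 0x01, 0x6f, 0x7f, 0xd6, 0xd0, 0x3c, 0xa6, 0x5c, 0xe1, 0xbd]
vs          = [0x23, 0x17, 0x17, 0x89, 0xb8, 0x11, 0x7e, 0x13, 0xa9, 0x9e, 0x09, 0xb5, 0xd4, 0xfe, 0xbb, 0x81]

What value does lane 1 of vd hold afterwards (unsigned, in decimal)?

register lanes = 256/16 = 16
whilelt: lane j active iff 3+j < 33 → j < 30 → 16 active
[0] and(0x67,0x23) = 0x23
[1] and(0xdf,0x17) = 0x17
[2] and(0x75,0x17) = 0x15
[3] and(0x7a,0x89) = 0x08
[4] and(0x33,0xb8) = 0x30
[5] and(0xd3,0x11) = 0x11
[6] and(0x01,0x7e) = 0x00
[7] and(0x6f,0x13) = 0x03
[8] and(0x7f,0xa9) = 0x29
[9] and(0xd6,0x9e) = 0x96
[10] and(0xd0,0x09) = 0x00
[11] and(0x3c,0xb5) = 0x34
[12] and(0xa6,0xd4) = 0x84
[13] and(0x5c,0xfe) = 0x5c
[14] and(0xe1,0xbb) = 0xa1
[15] and(0xbd,0x81) = 0x81

vd[1] = 23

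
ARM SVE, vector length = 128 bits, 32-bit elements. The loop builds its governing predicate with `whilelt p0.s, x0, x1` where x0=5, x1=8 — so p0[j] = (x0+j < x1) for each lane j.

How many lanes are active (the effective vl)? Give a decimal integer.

register lanes = 128/32 = 4
whilelt: lane j active iff 5+j < 8 → j < 3 → 3 active

vl = 3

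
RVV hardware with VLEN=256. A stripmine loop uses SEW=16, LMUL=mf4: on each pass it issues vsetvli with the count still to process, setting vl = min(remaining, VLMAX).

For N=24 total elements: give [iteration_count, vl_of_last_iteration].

lanes per group: 256·1/4/16 = 4
24 elements at 4/iter → 6 passes, remainder 4 on the last

[iterations, last_vl] = [6, 4]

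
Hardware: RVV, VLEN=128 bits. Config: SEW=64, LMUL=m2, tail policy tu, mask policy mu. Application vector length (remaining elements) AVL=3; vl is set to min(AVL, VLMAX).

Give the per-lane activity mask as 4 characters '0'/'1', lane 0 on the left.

lanes per group: 128·2/64 = 4
vl ← min(3, 4) = 3
bits (lane 0 leftmost): 1110

predicate = 1110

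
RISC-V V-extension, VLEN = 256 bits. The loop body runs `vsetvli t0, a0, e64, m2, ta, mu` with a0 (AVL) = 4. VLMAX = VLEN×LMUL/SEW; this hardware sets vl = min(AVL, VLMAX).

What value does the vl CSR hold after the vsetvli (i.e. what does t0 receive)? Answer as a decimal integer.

vl = 4

VLMAX = VLEN×LMUL/SEW = 256×2/64 = 8
vl = min(AVL, VLMAX) = min(4, 8) = 4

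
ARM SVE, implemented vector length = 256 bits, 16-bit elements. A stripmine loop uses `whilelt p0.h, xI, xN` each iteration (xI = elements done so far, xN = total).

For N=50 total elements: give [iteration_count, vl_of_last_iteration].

256-bit reg / 16-bit elem → 16 lanes
iterations = ceil(50/16) = 4; final-pass vl = 2

[iterations, last_vl] = [4, 2]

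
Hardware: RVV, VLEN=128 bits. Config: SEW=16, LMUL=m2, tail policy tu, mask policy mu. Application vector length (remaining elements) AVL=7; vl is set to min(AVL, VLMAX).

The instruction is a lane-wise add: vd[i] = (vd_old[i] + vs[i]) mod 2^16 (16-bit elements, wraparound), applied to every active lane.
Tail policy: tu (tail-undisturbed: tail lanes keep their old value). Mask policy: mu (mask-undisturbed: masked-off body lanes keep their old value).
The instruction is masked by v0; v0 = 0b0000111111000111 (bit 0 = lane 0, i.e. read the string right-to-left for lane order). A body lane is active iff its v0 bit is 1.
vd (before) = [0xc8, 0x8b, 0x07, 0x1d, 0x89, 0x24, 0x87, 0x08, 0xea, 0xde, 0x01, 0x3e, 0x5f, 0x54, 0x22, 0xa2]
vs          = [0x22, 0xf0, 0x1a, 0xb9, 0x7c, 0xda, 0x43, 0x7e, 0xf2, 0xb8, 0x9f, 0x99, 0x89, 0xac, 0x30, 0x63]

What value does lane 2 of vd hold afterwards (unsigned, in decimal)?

vd[2] = 33

lanes per group: 128·2/16 = 16
AVL=7 ≤ VLMAX=16, so vl = 7
[0] add(0xc8,0x22) = 0xea
[1] add(0x8b,0xf0) = 0x17b
[2] add(0x07,0x1a) = 0x21
[3] mask-off/keep = 0x1d
[4] mask-off/keep = 0x89
[5] mask-off/keep = 0x24
[6] add(0x87,0x43) = 0xca
[7] tail/keep = 0x08
[8] tail/keep = 0xea
[9] tail/keep = 0xde
[10] tail/keep = 0x01
[11] tail/keep = 0x3e
[12] tail/keep = 0x5f
[13] tail/keep = 0x54
[14] tail/keep = 0x22
[15] tail/keep = 0xa2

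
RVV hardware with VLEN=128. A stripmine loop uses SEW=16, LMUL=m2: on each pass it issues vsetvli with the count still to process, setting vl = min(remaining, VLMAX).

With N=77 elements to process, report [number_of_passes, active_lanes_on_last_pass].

lanes per group: 128·2/16 = 16
77 elements at 16/iter → 5 passes, remainder 13 on the last

[iterations, last_vl] = [5, 13]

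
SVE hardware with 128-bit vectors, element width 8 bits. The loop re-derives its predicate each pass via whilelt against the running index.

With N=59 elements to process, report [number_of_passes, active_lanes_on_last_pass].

128-bit reg / 8-bit elem → 16 lanes
N=59: ⌈59/16⌉ = 4 iters; last vl = 59 − 3×16 = 11

[iterations, last_vl] = [4, 11]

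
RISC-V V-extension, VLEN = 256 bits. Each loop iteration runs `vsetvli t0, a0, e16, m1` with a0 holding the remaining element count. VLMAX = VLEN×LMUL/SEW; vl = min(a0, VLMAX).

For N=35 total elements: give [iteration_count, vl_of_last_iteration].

[iterations, last_vl] = [3, 3]

lanes per group: 256·1/16 = 16
35 elements at 16/iter → 3 passes, remainder 3 on the last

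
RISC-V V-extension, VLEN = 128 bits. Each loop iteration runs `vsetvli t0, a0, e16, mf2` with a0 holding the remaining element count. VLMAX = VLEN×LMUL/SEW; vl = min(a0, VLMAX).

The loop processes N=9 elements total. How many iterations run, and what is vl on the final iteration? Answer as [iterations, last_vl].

[iterations, last_vl] = [3, 1]

lanes per group: 128·1/2/16 = 4
iterations = ceil(9/4) = 3; final-pass vl = 1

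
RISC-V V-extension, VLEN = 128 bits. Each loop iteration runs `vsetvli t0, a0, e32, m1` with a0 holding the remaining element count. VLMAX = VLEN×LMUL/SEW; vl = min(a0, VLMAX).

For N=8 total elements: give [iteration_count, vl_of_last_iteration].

VLMAX = VLEN×LMUL/SEW = 128×1/32 = 4
N=8: ⌈8/4⌉ = 2 iters; last vl = 8 − 1×4 = 4

[iterations, last_vl] = [2, 4]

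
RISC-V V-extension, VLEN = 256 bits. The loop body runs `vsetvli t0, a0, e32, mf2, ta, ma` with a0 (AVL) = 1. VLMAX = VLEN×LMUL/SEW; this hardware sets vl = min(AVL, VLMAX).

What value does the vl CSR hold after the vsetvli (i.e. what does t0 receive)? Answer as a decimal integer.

lanes per group: 256·1/2/32 = 4
vl = min(AVL, VLMAX) = min(1, 4) = 1

vl = 1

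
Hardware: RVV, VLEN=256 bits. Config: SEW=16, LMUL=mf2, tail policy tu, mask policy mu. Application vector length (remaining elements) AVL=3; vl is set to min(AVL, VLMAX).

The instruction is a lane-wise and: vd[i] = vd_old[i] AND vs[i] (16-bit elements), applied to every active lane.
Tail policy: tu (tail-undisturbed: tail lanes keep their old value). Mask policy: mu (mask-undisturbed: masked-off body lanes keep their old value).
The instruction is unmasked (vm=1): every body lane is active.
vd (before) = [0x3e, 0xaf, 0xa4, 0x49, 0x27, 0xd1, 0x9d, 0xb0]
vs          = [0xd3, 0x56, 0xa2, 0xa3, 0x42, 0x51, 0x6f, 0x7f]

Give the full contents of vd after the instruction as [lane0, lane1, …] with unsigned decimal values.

vd = [18, 6, 160, 73, 39, 209, 157, 176]

lanes per group: 256·1/2/16 = 8
vl ← min(3, 8) = 3
vd[0] and(0x3e,0xd3) -> 0x12
vd[1] and(0xaf,0x56) -> 0x06
vd[2] and(0xa4,0xa2) -> 0xa0
vd[3] tail/keep -> 0x49
vd[4] tail/keep -> 0x27
vd[5] tail/keep -> 0xd1
vd[6] tail/keep -> 0x9d
vd[7] tail/keep -> 0xb0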